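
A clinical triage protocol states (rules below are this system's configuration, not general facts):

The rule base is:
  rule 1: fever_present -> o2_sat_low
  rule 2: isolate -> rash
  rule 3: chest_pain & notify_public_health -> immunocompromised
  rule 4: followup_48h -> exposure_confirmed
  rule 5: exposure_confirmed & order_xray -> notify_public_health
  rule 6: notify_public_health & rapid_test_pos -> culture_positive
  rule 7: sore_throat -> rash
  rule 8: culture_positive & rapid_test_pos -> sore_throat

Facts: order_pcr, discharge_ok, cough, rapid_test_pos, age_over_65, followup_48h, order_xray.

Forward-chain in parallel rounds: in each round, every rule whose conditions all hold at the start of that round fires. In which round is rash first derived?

5

Round 1: rule 4 [followup_48h -> exposure_confirmed]. New: exposure_confirmed.
Round 2: rule 5 [exposure_confirmed & order_xray -> notify_public_health]. New: notify_public_health.
Round 3: rule 6 [notify_public_health & rapid_test_pos -> culture_positive]. New: culture_positive.
Round 4: rule 8 [culture_positive & rapid_test_pos -> sore_throat]. New: sore_throat.
Round 5: rule 7 [sore_throat -> rash]. New: rash.
rash first appears in round 5.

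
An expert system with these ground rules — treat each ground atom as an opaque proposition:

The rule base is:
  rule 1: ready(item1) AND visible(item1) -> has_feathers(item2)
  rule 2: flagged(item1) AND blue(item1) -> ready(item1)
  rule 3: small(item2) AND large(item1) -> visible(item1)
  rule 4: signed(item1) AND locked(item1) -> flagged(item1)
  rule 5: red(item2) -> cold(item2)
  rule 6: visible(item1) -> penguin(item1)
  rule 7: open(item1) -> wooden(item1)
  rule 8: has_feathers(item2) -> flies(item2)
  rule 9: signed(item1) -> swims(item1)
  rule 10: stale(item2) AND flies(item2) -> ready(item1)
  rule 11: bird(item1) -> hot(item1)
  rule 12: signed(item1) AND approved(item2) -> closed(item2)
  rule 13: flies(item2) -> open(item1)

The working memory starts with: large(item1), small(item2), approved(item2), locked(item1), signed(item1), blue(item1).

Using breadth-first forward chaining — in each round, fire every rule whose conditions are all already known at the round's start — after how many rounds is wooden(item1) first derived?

Round 1 fires rule 3, rule 4, rule 9, rule 12, giving visible(item1), flagged(item1), swims(item1), closed(item2).
Round 2 fires rule 2, rule 6, giving ready(item1), penguin(item1).
Round 3 fires rule 1, giving has_feathers(item2).
Round 4 fires rule 8, giving flies(item2).
Round 5 fires rule 13, giving open(item1).
Round 6 fires rule 7, giving wooden(item1).
wooden(item1) first appears in round 6.

6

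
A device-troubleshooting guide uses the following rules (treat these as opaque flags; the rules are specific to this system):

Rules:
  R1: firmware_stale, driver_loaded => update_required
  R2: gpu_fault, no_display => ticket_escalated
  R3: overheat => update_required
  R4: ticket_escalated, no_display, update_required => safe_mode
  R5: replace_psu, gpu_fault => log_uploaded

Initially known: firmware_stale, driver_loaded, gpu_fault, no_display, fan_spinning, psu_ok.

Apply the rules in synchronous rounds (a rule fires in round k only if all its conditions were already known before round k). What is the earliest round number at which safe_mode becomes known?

2

Round 1: R1 [firmware_stale, driver_loaded => update_required]; R2 [gpu_fault, no_display => ticket_escalated]. New: update_required, ticket_escalated.
Round 2: R4 [ticket_escalated, no_display, update_required => safe_mode]. New: safe_mode.
safe_mode first appears in round 2.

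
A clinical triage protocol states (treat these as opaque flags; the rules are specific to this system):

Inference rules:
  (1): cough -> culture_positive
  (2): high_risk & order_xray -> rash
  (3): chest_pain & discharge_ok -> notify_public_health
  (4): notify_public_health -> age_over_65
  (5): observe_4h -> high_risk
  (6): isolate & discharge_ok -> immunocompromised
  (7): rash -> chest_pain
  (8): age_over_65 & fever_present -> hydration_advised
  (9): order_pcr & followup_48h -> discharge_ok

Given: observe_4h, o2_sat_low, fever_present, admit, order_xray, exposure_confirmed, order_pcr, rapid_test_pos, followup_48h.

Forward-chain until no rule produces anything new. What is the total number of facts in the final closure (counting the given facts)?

16

Round 1 — (5), (9), derive high_risk, discharge_ok.
Round 2 — (2), derive rash.
Round 3 — (7), derive chest_pain.
Round 4 — (3), derive notify_public_health.
Round 5 — (4), derive age_over_65.
Round 6 — (8), derive hydration_advised.
Closure: {admit, age_over_65, chest_pain, discharge_ok, exposure_confirmed, fever_present, followup_48h, high_risk, hydration_advised, notify_public_health, o2_sat_low, observe_4h, order_pcr, order_xray, rapid_test_pos, rash} — 16 facts.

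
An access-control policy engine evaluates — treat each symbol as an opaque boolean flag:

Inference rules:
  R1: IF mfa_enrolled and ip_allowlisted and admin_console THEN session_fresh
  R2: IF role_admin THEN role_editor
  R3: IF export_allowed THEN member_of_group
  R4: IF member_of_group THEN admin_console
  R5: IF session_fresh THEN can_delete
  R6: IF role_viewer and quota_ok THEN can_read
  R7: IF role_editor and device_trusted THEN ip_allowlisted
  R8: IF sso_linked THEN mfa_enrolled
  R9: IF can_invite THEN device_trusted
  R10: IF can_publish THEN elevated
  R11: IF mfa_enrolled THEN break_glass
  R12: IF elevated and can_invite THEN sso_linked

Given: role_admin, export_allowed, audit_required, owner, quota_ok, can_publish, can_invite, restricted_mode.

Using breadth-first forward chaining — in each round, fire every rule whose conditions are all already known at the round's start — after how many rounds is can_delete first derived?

5

Round 1: R2 [IF role_admin THEN role_editor]; R3 [IF export_allowed THEN member_of_group]; R9 [IF can_invite THEN device_trusted]; R10 [IF can_publish THEN elevated]. New: role_editor, member_of_group, device_trusted, elevated.
Round 2: R4 [IF member_of_group THEN admin_console]; R7 [IF role_editor and device_trusted THEN ip_allowlisted]; R12 [IF elevated and can_invite THEN sso_linked]. New: admin_console, ip_allowlisted, sso_linked.
Round 3: R8 [IF sso_linked THEN mfa_enrolled]. New: mfa_enrolled.
Round 4: R1 [IF mfa_enrolled and ip_allowlisted and admin_console THEN session_fresh]; R11 [IF mfa_enrolled THEN break_glass]. New: session_fresh, break_glass.
Round 5: R5 [IF session_fresh THEN can_delete]. New: can_delete.
can_delete first appears in round 5.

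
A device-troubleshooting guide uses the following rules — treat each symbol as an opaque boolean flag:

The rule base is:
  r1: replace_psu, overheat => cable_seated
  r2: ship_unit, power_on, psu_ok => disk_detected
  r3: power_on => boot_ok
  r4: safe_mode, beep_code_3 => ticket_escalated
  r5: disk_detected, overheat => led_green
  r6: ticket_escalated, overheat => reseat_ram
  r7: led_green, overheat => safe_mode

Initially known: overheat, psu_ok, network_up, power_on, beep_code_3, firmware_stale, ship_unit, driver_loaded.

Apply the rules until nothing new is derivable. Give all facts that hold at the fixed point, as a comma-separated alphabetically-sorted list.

Round 1: r2 [ship_unit, power_on, psu_ok => disk_detected]; r3 [power_on => boot_ok]. New: disk_detected, boot_ok.
Round 2: r5 [disk_detected, overheat => led_green]. New: led_green.
Round 3: r7 [led_green, overheat => safe_mode]. New: safe_mode.
Round 4: r4 [safe_mode, beep_code_3 => ticket_escalated]. New: ticket_escalated.
Round 5: r6 [ticket_escalated, overheat => reseat_ram]. New: reseat_ram.

beep_code_3, boot_ok, disk_detected, driver_loaded, firmware_stale, led_green, network_up, overheat, power_on, psu_ok, reseat_ram, safe_mode, ship_unit, ticket_escalated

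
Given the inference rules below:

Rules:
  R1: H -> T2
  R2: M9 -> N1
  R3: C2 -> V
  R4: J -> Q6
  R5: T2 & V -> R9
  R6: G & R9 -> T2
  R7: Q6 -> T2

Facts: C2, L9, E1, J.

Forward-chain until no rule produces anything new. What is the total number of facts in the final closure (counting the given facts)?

8

Round 1: R3 [C2 -> V]; R4 [J -> Q6]. Adds V, Q6.
Round 2: R7 [Q6 -> T2]. Adds T2.
Round 3: R5 [T2 & V -> R9]. Adds R9.
Closure: {C2, E1, J, L9, Q6, R9, T2, V} — 8 facts.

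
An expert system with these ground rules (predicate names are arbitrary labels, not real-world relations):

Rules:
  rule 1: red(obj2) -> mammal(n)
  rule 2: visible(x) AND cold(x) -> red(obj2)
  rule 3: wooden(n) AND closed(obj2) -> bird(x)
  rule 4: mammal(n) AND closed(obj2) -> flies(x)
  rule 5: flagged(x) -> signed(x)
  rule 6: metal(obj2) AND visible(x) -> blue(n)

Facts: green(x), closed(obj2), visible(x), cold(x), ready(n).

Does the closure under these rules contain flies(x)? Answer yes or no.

yes

Round 1: rule 2 [visible(x) AND cold(x) -> red(obj2)]. Adds red(obj2).
Round 2: rule 1 [red(obj2) -> mammal(n)]. Adds mammal(n).
Round 3: rule 4 [mammal(n) AND closed(obj2) -> flies(x)]. Adds flies(x).
flies(x) appears in round 3, so it is derivable.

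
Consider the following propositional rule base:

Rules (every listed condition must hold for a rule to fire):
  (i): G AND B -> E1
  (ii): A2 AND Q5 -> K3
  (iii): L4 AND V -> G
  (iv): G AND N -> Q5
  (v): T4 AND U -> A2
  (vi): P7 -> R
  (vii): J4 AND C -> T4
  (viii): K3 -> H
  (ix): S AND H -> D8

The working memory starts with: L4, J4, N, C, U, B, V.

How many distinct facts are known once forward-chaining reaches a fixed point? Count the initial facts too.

Round 1: (iii) [L4 AND V -> G]; (vii) [J4 AND C -> T4]. Adds G, T4.
Round 2: (i) [G AND B -> E1]; (iv) [G AND N -> Q5]; (v) [T4 AND U -> A2]. Adds E1, Q5, A2.
Round 3: (ii) [A2 AND Q5 -> K3]. Adds K3.
Round 4: (viii) [K3 -> H]. Adds H.
Closure: {A2, B, C, E1, G, H, J4, K3, L4, N, Q5, T4, U, V} — 14 facts.

14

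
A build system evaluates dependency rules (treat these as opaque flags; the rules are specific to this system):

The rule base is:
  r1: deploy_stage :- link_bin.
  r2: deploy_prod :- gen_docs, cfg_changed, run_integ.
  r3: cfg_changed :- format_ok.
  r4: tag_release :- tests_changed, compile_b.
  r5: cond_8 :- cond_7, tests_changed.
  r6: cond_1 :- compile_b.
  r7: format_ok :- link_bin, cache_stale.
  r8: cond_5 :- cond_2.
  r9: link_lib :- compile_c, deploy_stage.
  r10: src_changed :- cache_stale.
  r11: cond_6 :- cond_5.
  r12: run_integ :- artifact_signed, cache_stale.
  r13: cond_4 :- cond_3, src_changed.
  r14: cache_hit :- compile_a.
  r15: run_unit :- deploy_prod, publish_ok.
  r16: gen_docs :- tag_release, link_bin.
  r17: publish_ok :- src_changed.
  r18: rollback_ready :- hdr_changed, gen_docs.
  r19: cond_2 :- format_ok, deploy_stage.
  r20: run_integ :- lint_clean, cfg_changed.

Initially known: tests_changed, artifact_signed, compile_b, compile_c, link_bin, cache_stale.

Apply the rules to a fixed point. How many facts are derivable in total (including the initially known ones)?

21

Round 1: r1 [deploy_stage :- link_bin.]; r4 [tag_release :- tests_changed, compile_b.]; r6 [cond_1 :- compile_b.]; r7 [format_ok :- link_bin, cache_stale.]; r10 [src_changed :- cache_stale.]; r12 [run_integ :- artifact_signed, cache_stale.]. Adds deploy_stage, tag_release, cond_1, format_ok, src_changed, run_integ.
Round 2: r3 [cfg_changed :- format_ok.]; r9 [link_lib :- compile_c, deploy_stage.]; r16 [gen_docs :- tag_release, link_bin.]; r17 [publish_ok :- src_changed.]; r19 [cond_2 :- format_ok, deploy_stage.]. Adds cfg_changed, link_lib, gen_docs, publish_ok, cond_2.
Round 3: r2 [deploy_prod :- gen_docs, cfg_changed, run_integ.]; r8 [cond_5 :- cond_2.]. Adds deploy_prod, cond_5.
Round 4: r11 [cond_6 :- cond_5.]; r15 [run_unit :- deploy_prod, publish_ok.]. Adds cond_6, run_unit.
Closure: {artifact_signed, cache_stale, cfg_changed, compile_b, compile_c, cond_1, cond_2, cond_5, cond_6, deploy_prod, deploy_stage, format_ok, gen_docs, link_bin, link_lib, publish_ok, run_integ, run_unit, src_changed, tag_release, tests_changed} — 21 facts.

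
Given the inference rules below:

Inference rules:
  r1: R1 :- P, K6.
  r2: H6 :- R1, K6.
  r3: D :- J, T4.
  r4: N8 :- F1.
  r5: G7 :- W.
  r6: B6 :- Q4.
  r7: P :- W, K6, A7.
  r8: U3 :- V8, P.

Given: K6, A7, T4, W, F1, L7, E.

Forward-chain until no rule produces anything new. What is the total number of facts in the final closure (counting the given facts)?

Round 1: r4 [N8 :- F1.]; r5 [G7 :- W.]; r7 [P :- W, K6, A7.]. New: N8, G7, P.
Round 2: r1 [R1 :- P, K6.]. New: R1.
Round 3: r2 [H6 :- R1, K6.]. New: H6.
Closure: {A7, E, F1, G7, H6, K6, L7, N8, P, R1, T4, W} — 12 facts.

12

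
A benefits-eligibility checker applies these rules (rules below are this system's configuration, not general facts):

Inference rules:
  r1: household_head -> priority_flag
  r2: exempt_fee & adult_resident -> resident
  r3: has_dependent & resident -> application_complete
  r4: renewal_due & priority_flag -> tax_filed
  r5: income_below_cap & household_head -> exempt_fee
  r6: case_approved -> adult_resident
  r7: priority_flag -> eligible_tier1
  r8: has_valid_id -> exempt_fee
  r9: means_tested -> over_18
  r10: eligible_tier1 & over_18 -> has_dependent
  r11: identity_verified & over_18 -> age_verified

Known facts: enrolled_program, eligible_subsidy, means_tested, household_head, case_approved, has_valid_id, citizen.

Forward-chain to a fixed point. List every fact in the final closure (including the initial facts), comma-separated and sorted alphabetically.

Round 1: r1 [household_head -> priority_flag]; r6 [case_approved -> adult_resident]; r8 [has_valid_id -> exempt_fee]; r9 [means_tested -> over_18]. Adds priority_flag, adult_resident, exempt_fee, over_18.
Round 2: r2 [exempt_fee & adult_resident -> resident]; r7 [priority_flag -> eligible_tier1]. Adds resident, eligible_tier1.
Round 3: r10 [eligible_tier1 & over_18 -> has_dependent]. Adds has_dependent.
Round 4: r3 [has_dependent & resident -> application_complete]. Adds application_complete.

adult_resident, application_complete, case_approved, citizen, eligible_subsidy, eligible_tier1, enrolled_program, exempt_fee, has_dependent, has_valid_id, household_head, means_tested, over_18, priority_flag, resident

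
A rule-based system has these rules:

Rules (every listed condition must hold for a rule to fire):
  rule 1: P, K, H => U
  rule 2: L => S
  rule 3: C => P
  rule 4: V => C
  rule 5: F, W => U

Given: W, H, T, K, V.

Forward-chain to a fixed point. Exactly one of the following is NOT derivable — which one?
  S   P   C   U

Round 1: rule 4 [V => C]. New: C.
Round 2: rule 3 [C => P]. New: P.
Round 3: rule 1 [P, K, H => U]. New: U.
Derived: P (round 2), C (round 1), U (round 3). S never appears in any round.

S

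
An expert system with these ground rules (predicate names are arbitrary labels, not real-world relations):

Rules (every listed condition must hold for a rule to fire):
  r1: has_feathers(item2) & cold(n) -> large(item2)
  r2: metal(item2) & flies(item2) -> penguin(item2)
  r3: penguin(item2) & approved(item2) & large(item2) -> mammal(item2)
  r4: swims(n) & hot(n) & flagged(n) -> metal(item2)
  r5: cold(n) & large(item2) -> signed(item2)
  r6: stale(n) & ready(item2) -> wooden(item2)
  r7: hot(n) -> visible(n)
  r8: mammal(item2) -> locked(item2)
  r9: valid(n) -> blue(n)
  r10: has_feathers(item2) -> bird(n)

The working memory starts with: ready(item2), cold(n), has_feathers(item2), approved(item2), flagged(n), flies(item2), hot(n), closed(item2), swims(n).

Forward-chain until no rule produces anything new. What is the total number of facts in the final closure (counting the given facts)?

Round 1 — r1, r4, r7, r10, derive large(item2), metal(item2), visible(n), bird(n).
Round 2 — r2, r5, derive penguin(item2), signed(item2).
Round 3 — r3, derive mammal(item2).
Round 4 — r8, derive locked(item2).
Closure: {approved(item2), bird(n), closed(item2), cold(n), flagged(n), flies(item2), has_feathers(item2), hot(n), large(item2), locked(item2), mammal(item2), metal(item2), penguin(item2), ready(item2), signed(item2), swims(n), visible(n)} — 17 facts.

17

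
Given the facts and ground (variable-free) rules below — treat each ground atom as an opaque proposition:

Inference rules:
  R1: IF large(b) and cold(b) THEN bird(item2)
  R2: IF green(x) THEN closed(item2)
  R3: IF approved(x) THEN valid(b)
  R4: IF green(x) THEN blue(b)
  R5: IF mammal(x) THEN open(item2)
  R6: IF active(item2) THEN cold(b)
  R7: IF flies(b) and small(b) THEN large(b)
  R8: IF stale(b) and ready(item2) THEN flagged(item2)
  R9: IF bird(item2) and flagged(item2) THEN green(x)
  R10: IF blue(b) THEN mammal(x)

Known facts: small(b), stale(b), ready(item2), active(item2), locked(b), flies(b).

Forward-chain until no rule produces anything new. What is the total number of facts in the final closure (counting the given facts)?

Round 1: R6 [IF active(item2) THEN cold(b)]; R7 [IF flies(b) and small(b) THEN large(b)]; R8 [IF stale(b) and ready(item2) THEN flagged(item2)]. Adds cold(b), large(b), flagged(item2).
Round 2: R1 [IF large(b) and cold(b) THEN bird(item2)]. Adds bird(item2).
Round 3: R9 [IF bird(item2) and flagged(item2) THEN green(x)]. Adds green(x).
Round 4: R2 [IF green(x) THEN closed(item2)]; R4 [IF green(x) THEN blue(b)]. Adds closed(item2), blue(b).
Round 5: R10 [IF blue(b) THEN mammal(x)]. Adds mammal(x).
Round 6: R5 [IF mammal(x) THEN open(item2)]. Adds open(item2).
Closure: {active(item2), bird(item2), blue(b), closed(item2), cold(b), flagged(item2), flies(b), green(x), large(b), locked(b), mammal(x), open(item2), ready(item2), small(b), stale(b)} — 15 facts.

15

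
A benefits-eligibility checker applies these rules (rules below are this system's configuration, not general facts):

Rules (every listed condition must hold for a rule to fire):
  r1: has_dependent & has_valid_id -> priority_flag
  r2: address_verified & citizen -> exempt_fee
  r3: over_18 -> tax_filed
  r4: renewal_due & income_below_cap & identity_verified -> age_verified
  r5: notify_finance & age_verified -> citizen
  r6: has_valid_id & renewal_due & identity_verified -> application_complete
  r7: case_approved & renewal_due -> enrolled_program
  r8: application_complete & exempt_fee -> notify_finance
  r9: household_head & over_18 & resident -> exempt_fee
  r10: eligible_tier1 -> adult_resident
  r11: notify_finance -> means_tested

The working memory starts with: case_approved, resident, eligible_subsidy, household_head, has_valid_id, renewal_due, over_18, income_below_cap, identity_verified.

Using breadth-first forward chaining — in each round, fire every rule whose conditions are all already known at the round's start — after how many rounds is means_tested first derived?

3

[1] r3 [over_18 -> tax_filed]; r4 [renewal_due & income_below_cap & identity_verified -> age_verified]; r6 [has_valid_id & renewal_due & identity_verified -> application_complete]; r7 [case_approved & renewal_due -> enrolled_program]; r9 [household_head & over_18 & resident -> exempt_fee]. ⇒ new: tax_filed, age_verified, application_complete, enrolled_program, exempt_fee.
[2] r8 [application_complete & exempt_fee -> notify_finance]. ⇒ new: notify_finance.
[3] r5 [notify_finance & age_verified -> citizen]; r11 [notify_finance -> means_tested]. ⇒ new: citizen, means_tested.
means_tested first appears in round 3.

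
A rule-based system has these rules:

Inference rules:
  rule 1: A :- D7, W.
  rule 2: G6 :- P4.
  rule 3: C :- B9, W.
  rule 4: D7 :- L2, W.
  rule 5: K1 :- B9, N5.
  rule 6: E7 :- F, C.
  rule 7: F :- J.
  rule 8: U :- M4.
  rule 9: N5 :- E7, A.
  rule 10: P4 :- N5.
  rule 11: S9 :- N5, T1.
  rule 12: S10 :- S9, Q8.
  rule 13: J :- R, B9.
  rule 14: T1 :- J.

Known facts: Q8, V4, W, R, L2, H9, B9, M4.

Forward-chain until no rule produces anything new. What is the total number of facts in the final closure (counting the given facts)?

22

[1] rule 3 [C :- B9, W.]; rule 4 [D7 :- L2, W.]; rule 8 [U :- M4.]; rule 13 [J :- R, B9.]. ⇒ new: C, D7, U, J.
[2] rule 1 [A :- D7, W.]; rule 7 [F :- J.]; rule 14 [T1 :- J.]. ⇒ new: A, F, T1.
[3] rule 6 [E7 :- F, C.]. ⇒ new: E7.
[4] rule 9 [N5 :- E7, A.]. ⇒ new: N5.
[5] rule 5 [K1 :- B9, N5.]; rule 10 [P4 :- N5.]; rule 11 [S9 :- N5, T1.]. ⇒ new: K1, P4, S9.
[6] rule 2 [G6 :- P4.]; rule 12 [S10 :- S9, Q8.]. ⇒ new: G6, S10.
Closure: {A, B9, C, D7, E7, F, G6, H9, J, K1, L2, M4, N5, P4, Q8, R, S10, S9, T1, U, V4, W} — 22 facts.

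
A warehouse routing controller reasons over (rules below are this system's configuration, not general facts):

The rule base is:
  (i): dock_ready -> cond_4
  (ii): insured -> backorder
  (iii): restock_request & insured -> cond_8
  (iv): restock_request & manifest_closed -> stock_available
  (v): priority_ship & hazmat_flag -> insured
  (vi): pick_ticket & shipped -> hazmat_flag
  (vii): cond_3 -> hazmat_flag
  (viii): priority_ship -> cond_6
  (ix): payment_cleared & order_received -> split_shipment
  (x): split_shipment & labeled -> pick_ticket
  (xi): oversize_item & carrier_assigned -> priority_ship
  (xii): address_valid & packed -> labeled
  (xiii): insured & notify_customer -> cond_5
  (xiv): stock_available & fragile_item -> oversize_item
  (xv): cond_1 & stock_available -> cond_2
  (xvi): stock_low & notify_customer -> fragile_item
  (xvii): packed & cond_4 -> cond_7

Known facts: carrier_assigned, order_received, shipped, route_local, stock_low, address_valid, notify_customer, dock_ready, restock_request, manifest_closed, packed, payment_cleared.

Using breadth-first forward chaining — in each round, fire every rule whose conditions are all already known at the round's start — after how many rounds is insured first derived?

4

[1] (i) [dock_ready -> cond_4]; (iv) [restock_request & manifest_closed -> stock_available]; (ix) [payment_cleared & order_received -> split_shipment]; (xii) [address_valid & packed -> labeled]; (xvi) [stock_low & notify_customer -> fragile_item]. ⇒ new: cond_4, stock_available, split_shipment, labeled, fragile_item.
[2] (x) [split_shipment & labeled -> pick_ticket]; (xiv) [stock_available & fragile_item -> oversize_item]; (xvii) [packed & cond_4 -> cond_7]. ⇒ new: pick_ticket, oversize_item, cond_7.
[3] (vi) [pick_ticket & shipped -> hazmat_flag]; (xi) [oversize_item & carrier_assigned -> priority_ship]. ⇒ new: hazmat_flag, priority_ship.
[4] (v) [priority_ship & hazmat_flag -> insured]; (viii) [priority_ship -> cond_6]. ⇒ new: insured, cond_6.
insured first appears in round 4.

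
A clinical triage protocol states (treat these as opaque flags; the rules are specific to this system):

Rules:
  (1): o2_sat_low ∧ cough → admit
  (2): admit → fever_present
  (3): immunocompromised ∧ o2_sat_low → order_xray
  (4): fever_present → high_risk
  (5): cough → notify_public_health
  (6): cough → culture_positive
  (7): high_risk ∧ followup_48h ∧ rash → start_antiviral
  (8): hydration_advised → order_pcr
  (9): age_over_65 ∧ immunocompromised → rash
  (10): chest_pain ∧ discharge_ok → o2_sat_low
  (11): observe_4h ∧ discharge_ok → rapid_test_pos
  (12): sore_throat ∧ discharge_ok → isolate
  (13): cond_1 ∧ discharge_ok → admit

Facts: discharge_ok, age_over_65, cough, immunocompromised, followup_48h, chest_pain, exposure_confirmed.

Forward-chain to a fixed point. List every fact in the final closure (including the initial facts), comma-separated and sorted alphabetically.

admit, age_over_65, chest_pain, cough, culture_positive, discharge_ok, exposure_confirmed, fever_present, followup_48h, high_risk, immunocompromised, notify_public_health, o2_sat_low, order_xray, rash, start_antiviral

[1] (5) [cough → notify_public_health]; (6) [cough → culture_positive]; (9) [age_over_65 ∧ immunocompromised → rash]; (10) [chest_pain ∧ discharge_ok → o2_sat_low]. ⇒ new: notify_public_health, culture_positive, rash, o2_sat_low.
[2] (1) [o2_sat_low ∧ cough → admit]; (3) [immunocompromised ∧ o2_sat_low → order_xray]. ⇒ new: admit, order_xray.
[3] (2) [admit → fever_present]. ⇒ new: fever_present.
[4] (4) [fever_present → high_risk]. ⇒ new: high_risk.
[5] (7) [high_risk ∧ followup_48h ∧ rash → start_antiviral]. ⇒ new: start_antiviral.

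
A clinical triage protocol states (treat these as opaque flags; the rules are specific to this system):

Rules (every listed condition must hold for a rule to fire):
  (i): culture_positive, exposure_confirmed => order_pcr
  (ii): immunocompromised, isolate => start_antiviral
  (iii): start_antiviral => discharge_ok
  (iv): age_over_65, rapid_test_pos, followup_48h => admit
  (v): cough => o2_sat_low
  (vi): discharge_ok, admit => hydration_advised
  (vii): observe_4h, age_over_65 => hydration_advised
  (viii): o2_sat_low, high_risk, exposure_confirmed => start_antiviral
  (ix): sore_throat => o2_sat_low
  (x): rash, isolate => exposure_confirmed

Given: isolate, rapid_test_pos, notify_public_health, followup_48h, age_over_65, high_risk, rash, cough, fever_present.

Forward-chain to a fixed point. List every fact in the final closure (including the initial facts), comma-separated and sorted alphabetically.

admit, age_over_65, cough, discharge_ok, exposure_confirmed, fever_present, followup_48h, high_risk, hydration_advised, isolate, notify_public_health, o2_sat_low, rapid_test_pos, rash, start_antiviral

Round 1 fires (iv), (v), (x), giving admit, o2_sat_low, exposure_confirmed.
Round 2 fires (viii), giving start_antiviral.
Round 3 fires (iii), giving discharge_ok.
Round 4 fires (vi), giving hydration_advised.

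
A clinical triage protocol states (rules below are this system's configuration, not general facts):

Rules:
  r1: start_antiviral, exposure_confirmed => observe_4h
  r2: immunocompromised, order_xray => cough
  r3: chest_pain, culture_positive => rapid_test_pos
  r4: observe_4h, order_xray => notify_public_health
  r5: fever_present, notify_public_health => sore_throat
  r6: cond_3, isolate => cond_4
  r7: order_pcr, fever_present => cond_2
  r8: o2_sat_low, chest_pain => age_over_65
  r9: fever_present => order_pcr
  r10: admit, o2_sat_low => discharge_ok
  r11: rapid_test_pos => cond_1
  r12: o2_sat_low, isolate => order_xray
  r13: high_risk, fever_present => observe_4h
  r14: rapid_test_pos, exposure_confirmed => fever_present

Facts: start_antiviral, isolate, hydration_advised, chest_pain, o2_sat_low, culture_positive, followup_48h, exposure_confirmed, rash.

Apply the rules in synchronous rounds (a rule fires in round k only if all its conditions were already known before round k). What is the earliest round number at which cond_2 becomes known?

4

Round 1: r1 [start_antiviral, exposure_confirmed => observe_4h]; r3 [chest_pain, culture_positive => rapid_test_pos]; r8 [o2_sat_low, chest_pain => age_over_65]; r12 [o2_sat_low, isolate => order_xray]. New: observe_4h, rapid_test_pos, age_over_65, order_xray.
Round 2: r4 [observe_4h, order_xray => notify_public_health]; r11 [rapid_test_pos => cond_1]; r14 [rapid_test_pos, exposure_confirmed => fever_present]. New: notify_public_health, cond_1, fever_present.
Round 3: r5 [fever_present, notify_public_health => sore_throat]; r9 [fever_present => order_pcr]. New: sore_throat, order_pcr.
Round 4: r7 [order_pcr, fever_present => cond_2]. New: cond_2.
cond_2 first appears in round 4.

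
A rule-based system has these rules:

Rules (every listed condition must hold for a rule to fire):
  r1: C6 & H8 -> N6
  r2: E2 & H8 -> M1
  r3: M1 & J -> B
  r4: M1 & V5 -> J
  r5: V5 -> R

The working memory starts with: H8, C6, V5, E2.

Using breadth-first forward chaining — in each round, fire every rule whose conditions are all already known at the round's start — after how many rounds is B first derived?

Round 1 fires r1, r2, r5, giving N6, M1, R.
Round 2 fires r4, giving J.
Round 3 fires r3, giving B.
B first appears in round 3.

3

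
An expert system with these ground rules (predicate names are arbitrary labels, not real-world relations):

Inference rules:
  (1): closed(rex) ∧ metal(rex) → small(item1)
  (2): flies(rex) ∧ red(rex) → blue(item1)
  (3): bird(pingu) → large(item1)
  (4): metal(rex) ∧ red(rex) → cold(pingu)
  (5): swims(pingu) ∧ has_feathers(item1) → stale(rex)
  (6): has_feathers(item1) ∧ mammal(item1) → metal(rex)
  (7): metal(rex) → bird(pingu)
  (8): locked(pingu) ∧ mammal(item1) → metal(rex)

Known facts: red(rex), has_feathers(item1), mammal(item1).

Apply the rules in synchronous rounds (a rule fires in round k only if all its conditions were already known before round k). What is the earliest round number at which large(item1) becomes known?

Round 1 — (6), derive metal(rex).
Round 2 — (4), (7), derive cold(pingu), bird(pingu).
Round 3 — (3), derive large(item1).
large(item1) first appears in round 3.

3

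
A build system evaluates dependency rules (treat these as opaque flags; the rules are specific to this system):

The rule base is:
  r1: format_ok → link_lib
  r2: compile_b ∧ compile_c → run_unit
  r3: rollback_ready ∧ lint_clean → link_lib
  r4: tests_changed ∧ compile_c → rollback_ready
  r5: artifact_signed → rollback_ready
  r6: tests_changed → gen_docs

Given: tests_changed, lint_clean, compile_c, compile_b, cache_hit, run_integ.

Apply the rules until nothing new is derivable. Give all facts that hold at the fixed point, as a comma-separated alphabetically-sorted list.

Round 1: r2 [compile_b ∧ compile_c → run_unit]; r4 [tests_changed ∧ compile_c → rollback_ready]; r6 [tests_changed → gen_docs]. New: run_unit, rollback_ready, gen_docs.
Round 2: r3 [rollback_ready ∧ lint_clean → link_lib]. New: link_lib.

cache_hit, compile_b, compile_c, gen_docs, link_lib, lint_clean, rollback_ready, run_integ, run_unit, tests_changed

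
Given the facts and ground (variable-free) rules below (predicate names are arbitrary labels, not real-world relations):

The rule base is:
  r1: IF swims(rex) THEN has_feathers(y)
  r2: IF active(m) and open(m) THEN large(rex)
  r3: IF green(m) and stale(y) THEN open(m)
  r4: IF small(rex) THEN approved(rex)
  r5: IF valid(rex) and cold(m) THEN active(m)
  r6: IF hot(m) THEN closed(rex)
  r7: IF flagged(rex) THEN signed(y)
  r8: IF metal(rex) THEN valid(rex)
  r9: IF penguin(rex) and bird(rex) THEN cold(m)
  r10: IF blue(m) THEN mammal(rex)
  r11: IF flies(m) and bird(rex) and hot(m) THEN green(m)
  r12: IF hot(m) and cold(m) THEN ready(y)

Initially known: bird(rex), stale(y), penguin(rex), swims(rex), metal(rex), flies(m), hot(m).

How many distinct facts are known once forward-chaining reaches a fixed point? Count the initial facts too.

Round 1 — r1, r6, r8, r9, r11, derive has_feathers(y), closed(rex), valid(rex), cold(m), green(m).
Round 2 — r3, r5, r12, derive open(m), active(m), ready(y).
Round 3 — r2, derive large(rex).
Closure: {active(m), bird(rex), closed(rex), cold(m), flies(m), green(m), has_feathers(y), hot(m), large(rex), metal(rex), open(m), penguin(rex), ready(y), stale(y), swims(rex), valid(rex)} — 16 facts.

16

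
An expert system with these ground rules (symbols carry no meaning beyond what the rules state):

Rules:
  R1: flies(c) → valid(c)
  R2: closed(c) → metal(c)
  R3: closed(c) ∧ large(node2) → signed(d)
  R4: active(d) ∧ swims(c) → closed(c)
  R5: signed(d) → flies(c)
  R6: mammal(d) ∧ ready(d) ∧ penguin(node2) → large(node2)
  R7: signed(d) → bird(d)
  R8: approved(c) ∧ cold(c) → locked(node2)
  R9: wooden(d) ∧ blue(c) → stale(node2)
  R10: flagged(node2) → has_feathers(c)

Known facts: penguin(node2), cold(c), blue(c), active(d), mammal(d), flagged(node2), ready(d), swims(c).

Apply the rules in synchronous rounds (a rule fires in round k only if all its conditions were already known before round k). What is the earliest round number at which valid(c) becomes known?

Round 1: R4 [active(d) ∧ swims(c) → closed(c)]; R6 [mammal(d) ∧ ready(d) ∧ penguin(node2) → large(node2)]; R10 [flagged(node2) → has_feathers(c)]. Adds closed(c), large(node2), has_feathers(c).
Round 2: R2 [closed(c) → metal(c)]; R3 [closed(c) ∧ large(node2) → signed(d)]. Adds metal(c), signed(d).
Round 3: R5 [signed(d) → flies(c)]; R7 [signed(d) → bird(d)]. Adds flies(c), bird(d).
Round 4: R1 [flies(c) → valid(c)]. Adds valid(c).
valid(c) first appears in round 4.

4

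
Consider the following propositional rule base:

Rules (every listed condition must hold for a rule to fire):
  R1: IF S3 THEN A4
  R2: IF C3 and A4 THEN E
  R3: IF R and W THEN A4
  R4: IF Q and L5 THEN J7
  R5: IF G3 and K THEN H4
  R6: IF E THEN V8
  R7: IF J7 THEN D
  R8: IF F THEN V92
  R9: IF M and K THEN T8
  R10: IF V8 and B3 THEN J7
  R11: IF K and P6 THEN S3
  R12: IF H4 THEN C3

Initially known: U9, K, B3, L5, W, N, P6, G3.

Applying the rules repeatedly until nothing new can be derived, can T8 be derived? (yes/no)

Round 1: R5 [IF G3 and K THEN H4]; R11 [IF K and P6 THEN S3]. Adds H4, S3.
Round 2: R1 [IF S3 THEN A4]; R12 [IF H4 THEN C3]. Adds A4, C3.
Round 3: R2 [IF C3 and A4 THEN E]. Adds E.
Round 4: R6 [IF E THEN V8]. Adds V8.
Round 5: R10 [IF V8 and B3 THEN J7]. Adds J7.
Round 6: R7 [IF J7 THEN D]. Adds D.
Fixed point reached. T8 is concluded only by R9; R9 needs M (never derived).

no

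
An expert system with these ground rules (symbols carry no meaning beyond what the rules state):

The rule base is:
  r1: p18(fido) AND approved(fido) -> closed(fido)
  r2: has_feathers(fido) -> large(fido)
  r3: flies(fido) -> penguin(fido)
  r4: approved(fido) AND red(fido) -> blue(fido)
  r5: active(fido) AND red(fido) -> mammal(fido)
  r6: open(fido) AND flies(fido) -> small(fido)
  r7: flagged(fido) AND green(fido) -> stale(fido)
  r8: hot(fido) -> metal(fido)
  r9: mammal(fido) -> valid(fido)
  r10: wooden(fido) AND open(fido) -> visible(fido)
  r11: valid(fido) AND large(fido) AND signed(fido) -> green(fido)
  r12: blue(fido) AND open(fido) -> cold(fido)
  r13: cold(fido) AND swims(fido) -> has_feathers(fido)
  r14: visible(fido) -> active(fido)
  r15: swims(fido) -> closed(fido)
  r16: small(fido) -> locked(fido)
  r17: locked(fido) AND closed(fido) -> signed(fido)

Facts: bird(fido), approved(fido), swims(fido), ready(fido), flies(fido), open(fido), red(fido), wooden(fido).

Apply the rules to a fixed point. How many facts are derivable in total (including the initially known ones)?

22

Round 1 fires r3, r4, r6, r10, r15, giving penguin(fido), blue(fido), small(fido), visible(fido), closed(fido).
Round 2 fires r12, r14, r16, giving cold(fido), active(fido), locked(fido).
Round 3 fires r5, r13, r17, giving mammal(fido), has_feathers(fido), signed(fido).
Round 4 fires r2, r9, giving large(fido), valid(fido).
Round 5 fires r11, giving green(fido).
Closure: {active(fido), approved(fido), bird(fido), blue(fido), closed(fido), cold(fido), flies(fido), green(fido), has_feathers(fido), large(fido), locked(fido), mammal(fido), open(fido), penguin(fido), ready(fido), red(fido), signed(fido), small(fido), swims(fido), valid(fido), visible(fido), wooden(fido)} — 22 facts.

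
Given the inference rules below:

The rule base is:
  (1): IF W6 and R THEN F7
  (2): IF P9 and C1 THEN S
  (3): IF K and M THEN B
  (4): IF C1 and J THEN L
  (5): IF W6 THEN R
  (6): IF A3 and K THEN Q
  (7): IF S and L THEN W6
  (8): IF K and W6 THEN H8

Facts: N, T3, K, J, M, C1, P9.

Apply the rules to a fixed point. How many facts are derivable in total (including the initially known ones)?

Round 1 fires (2), (3), (4), giving S, B, L.
Round 2 fires (7), giving W6.
Round 3 fires (5), (8), giving R, H8.
Round 4 fires (1), giving F7.
Closure: {B, C1, F7, H8, J, K, L, M, N, P9, R, S, T3, W6} — 14 facts.

14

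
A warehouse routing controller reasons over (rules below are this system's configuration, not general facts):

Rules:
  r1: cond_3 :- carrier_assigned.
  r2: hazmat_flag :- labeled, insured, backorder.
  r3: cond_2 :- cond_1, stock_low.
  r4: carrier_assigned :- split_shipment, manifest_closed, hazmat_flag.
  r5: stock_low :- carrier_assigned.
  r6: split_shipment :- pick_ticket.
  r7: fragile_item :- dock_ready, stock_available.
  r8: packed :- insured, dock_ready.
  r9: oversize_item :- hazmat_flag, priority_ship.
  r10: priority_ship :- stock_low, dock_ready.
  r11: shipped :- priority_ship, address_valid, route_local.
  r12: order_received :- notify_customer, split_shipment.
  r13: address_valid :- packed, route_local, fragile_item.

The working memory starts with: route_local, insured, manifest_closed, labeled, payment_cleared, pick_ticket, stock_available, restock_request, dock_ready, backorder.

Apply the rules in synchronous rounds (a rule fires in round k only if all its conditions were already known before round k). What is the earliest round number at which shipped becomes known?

5

[1] r2 [hazmat_flag :- labeled, insured, backorder.]; r6 [split_shipment :- pick_ticket.]; r7 [fragile_item :- dock_ready, stock_available.]; r8 [packed :- insured, dock_ready.]. ⇒ new: hazmat_flag, split_shipment, fragile_item, packed.
[2] r4 [carrier_assigned :- split_shipment, manifest_closed, hazmat_flag.]; r13 [address_valid :- packed, route_local, fragile_item.]. ⇒ new: carrier_assigned, address_valid.
[3] r1 [cond_3 :- carrier_assigned.]; r5 [stock_low :- carrier_assigned.]. ⇒ new: cond_3, stock_low.
[4] r10 [priority_ship :- stock_low, dock_ready.]. ⇒ new: priority_ship.
[5] r9 [oversize_item :- hazmat_flag, priority_ship.]; r11 [shipped :- priority_ship, address_valid, route_local.]. ⇒ new: oversize_item, shipped.
shipped first appears in round 5.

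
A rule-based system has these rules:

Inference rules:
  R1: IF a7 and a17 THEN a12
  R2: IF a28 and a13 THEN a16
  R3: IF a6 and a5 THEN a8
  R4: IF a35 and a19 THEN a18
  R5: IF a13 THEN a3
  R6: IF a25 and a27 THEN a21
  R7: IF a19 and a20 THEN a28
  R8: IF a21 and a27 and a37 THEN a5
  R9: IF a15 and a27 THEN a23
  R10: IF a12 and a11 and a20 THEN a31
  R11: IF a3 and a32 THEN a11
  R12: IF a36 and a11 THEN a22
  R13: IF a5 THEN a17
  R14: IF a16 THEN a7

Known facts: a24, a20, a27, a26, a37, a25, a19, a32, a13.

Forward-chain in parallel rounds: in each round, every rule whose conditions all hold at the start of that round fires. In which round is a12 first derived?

4

Round 1: R5 [IF a13 THEN a3]; R6 [IF a25 and a27 THEN a21]; R7 [IF a19 and a20 THEN a28]. Adds a3, a21, a28.
Round 2: R2 [IF a28 and a13 THEN a16]; R8 [IF a21 and a27 and a37 THEN a5]; R11 [IF a3 and a32 THEN a11]. Adds a16, a5, a11.
Round 3: R13 [IF a5 THEN a17]; R14 [IF a16 THEN a7]. Adds a17, a7.
Round 4: R1 [IF a7 and a17 THEN a12]. Adds a12.
a12 first appears in round 4.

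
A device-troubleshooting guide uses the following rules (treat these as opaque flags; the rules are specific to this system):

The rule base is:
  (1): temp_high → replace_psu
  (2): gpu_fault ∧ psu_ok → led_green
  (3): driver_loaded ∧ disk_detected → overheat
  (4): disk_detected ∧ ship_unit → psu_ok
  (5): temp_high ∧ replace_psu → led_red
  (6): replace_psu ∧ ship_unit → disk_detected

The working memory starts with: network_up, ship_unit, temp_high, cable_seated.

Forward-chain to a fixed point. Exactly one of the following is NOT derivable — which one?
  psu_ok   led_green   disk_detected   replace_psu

led_green

[1] (1) [temp_high → replace_psu]. ⇒ new: replace_psu.
[2] (5) [temp_high ∧ replace_psu → led_red]; (6) [replace_psu ∧ ship_unit → disk_detected]. ⇒ new: led_red, disk_detected.
[3] (4) [disk_detected ∧ ship_unit → psu_ok]. ⇒ new: psu_ok.
Derived: replace_psu (round 1), disk_detected (round 2), psu_ok (round 3). led_green never appears in any round.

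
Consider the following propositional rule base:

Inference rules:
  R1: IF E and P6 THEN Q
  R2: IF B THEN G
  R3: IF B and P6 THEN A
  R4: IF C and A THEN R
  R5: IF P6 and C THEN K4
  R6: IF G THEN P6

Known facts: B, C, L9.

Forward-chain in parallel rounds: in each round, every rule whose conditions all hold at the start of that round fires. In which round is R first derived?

Round 1 fires R2, giving G.
Round 2 fires R6, giving P6.
Round 3 fires R3, R5, giving A, K4.
Round 4 fires R4, giving R.
R first appears in round 4.

4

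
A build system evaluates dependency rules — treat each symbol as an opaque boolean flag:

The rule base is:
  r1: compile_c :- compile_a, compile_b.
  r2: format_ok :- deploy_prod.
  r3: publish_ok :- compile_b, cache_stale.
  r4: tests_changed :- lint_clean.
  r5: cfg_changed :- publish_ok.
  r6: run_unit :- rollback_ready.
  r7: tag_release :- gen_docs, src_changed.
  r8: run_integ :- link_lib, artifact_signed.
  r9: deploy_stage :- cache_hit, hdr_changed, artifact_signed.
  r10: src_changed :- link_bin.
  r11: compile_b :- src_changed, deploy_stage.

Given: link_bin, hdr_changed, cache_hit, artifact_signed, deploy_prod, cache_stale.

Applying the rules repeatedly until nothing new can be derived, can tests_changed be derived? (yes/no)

Round 1: r2 [format_ok :- deploy_prod.]; r9 [deploy_stage :- cache_hit, hdr_changed, artifact_signed.]; r10 [src_changed :- link_bin.]. New: format_ok, deploy_stage, src_changed.
Round 2: r11 [compile_b :- src_changed, deploy_stage.]. New: compile_b.
Round 3: r3 [publish_ok :- compile_b, cache_stale.]. New: publish_ok.
Round 4: r5 [cfg_changed :- publish_ok.]. New: cfg_changed.
Fixed point reached. tests_changed is concluded only by r4; r4 needs lint_clean (never derived).

no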